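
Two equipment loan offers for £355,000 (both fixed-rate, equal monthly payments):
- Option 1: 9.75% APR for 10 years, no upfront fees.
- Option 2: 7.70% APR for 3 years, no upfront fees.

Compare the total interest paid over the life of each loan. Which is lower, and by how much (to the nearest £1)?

Option 1: at 9.75% the monthly rate is 0.0081250, so the payment is 355,000 × 0.0081250 / (1 − 1.0081250^−120) = £4,642.34.
Total interest on Option 1 = 120 × £4,642.34 − £355,000 = £202,080.80.
Option 2: at 7.70% the monthly rate is 0.0064167, so the payment is 355,000 × 0.0064167 / (1 − 1.0064167^−36) = £11,075.34.
Total interest on Option 2 = 36 × £11,075.34 − £355,000 = £43,712.24.
Option 2 is lower by £158,368.56.

Option 2 by £158,369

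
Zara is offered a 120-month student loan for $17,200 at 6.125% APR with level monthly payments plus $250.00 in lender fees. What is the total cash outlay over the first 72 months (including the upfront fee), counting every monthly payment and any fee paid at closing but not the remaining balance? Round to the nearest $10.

At 6.125% the monthly rate is 0.0051042, so the payment is 17,200 × 0.0051042 / (1 − 1.0051042^−120) = $192.04.
Total outlay = 72 × $192.04 + $250.00 = $14,076.88.

$14,080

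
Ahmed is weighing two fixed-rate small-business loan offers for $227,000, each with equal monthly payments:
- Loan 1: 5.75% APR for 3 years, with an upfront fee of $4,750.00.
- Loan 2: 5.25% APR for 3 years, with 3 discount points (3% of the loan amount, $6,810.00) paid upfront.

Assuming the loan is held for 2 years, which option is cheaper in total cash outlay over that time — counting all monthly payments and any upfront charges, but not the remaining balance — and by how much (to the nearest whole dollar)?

Loan 1: monthly rate = 5.75%/12 = 0.0047917; payment = 227,000 × 0.0047917 / (1 − (1+0.0047917)^−36) = $6,880.10.
Loan 2: at 5.25% the monthly rate is 0.0043750, so the payment is 227,000 × 0.0043750 / (1 − 1.0043750^−36) = $6,828.90.
Over 24 months: Loan 1 costs 24 × $6,880.10 + $4,750.00 = $169,872.40; Loan 2 costs 24 × $6,828.90 + $6,810.00 = $170,703.60.
Loan 1 is cheaper by $170,703.60 − $169,872.40 = $831.20.

Loan 1 by $831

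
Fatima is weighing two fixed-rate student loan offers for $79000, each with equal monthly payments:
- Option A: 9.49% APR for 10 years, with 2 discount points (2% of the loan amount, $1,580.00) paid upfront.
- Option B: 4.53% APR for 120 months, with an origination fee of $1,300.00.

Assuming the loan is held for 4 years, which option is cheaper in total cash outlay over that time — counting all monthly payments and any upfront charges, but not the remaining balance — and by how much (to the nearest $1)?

Option A: at 9.49% the monthly rate is 0.0079083, so the payment is 79,000 × 0.0079083 / (1 − 1.0079083^−120) = $1,021.81.
Option B: monthly rate = 4.53%/12 = 0.0037750; payment = 79,000 × 0.0037750 / (1 − (1+0.0037750)^−120) = $819.89.
Over 48 months: Option A costs 48 × $1,021.81 + $1,580.00 = $50,626.88; Option B costs 48 × $819.89 + $1,300.00 = $40,654.72.
Option B is cheaper by $50,626.88 − $40,654.72 = $9,972.16.

Option B by $9,972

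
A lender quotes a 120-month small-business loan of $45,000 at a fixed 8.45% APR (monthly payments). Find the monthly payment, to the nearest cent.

Monthly rate = 8.45%/12 = 0.0070417; payment = 45,000 × 0.0070417 / (1 − (1+0.0070417)^−120) = $556.73.

$556.73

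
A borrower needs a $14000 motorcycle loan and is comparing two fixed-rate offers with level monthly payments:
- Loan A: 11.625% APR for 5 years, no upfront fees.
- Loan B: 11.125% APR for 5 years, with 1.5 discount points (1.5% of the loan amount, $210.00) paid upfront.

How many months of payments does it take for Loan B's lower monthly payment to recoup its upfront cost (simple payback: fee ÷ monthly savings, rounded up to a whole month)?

60 months

Loan A: monthly rate = 11.625%/12 = 0.0096875; payment = 14,000 × 0.0096875 / (1 − (1+0.0096875)^−60) = $308.78.
Loan B: monthly rate = 11.125%/12 = 0.0092708; payment = 14,000 × 0.0092708 / (1 − (1+0.0092708)^−60) = $305.27.
Monthly savings = $308.78 − $305.27 = $3.51.
Break-even = $210.00 / $3.51 = 59.83 → 60 months.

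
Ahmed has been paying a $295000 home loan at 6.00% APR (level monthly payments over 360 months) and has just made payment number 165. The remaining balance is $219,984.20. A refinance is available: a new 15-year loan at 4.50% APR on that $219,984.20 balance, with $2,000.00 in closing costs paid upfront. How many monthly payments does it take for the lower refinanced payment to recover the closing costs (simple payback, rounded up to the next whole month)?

24 months

Current payment = 295,000 × 6%/12 / (1 − (1+0.0050000)^−360) = $1,768.67.
Refinanced payment = 219,984.20 × 0.0037500 / (1 − (1+0.0037500)^−180) = $1,682.86.
Monthly savings = $1,768.67 − $1,682.86 = $85.81.
Break-even = $2,000.00 / $85.81 = 23.31 → 24 months.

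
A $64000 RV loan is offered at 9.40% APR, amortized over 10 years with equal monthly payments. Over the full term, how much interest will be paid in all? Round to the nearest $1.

$34,957

At 9.40% the monthly rate is 0.0078333, so the payment is 64,000 × 0.0078333 / (1 − 1.0078333^−120) = $824.64.
Total paid = 120 × $824.64 = $98,956.80; interest = $98,956.80 − $64,000 = $34,956.80.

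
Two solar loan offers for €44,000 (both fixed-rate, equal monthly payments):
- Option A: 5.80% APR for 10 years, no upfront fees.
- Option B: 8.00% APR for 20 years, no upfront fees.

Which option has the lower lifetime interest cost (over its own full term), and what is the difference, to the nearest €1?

Option A by €30,238

Option A: monthly rate = 5.8%/12 = 0.0048333; payment = 44,000 × 0.0048333 / (1 − (1+0.0048333)^−120) = €484.08.
Total interest on Option A = 120 × €484.08 − €44,000 = €14,089.60.
Option B: at 8.00% the monthly rate is 0.0066667, so the payment is 44,000 × 0.0066667 / (1 − 1.0066667^−240) = €368.03.
Total interest on Option B = 240 × €368.03 − €44,000 = €44,327.20.
Option A is lower by €30,237.60.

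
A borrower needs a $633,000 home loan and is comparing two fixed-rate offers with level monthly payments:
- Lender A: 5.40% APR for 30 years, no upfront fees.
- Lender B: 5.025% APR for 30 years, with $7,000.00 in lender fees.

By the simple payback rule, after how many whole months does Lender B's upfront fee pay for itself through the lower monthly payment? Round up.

Lender A: at 5.40% the monthly rate is 0.0045000, so the payment is 633,000 × 0.0045000 / (1 − 1.0045000^−360) = $3,554.49.
Lender B: at 5.025% the monthly rate is 0.0041875, so the payment is 633,000 × 0.0041875 / (1 − 1.0041875^−360) = $3,407.76.
Monthly savings = $3,554.49 − $3,407.76 = $146.73.
Break-even = $7,000.00 / $146.73 = 47.71 → 48 months.

48 months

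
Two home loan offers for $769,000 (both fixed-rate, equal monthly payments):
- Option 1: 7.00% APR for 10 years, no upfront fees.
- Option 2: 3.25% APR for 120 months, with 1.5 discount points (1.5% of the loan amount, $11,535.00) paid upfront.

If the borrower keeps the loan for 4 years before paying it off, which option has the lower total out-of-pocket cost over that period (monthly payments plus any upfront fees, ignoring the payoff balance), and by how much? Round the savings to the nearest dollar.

Option 1: at 7.00% the monthly rate is 0.0058333, so the payment is 769,000 × 0.0058333 / (1 − 1.0058333^−120) = $8,928.74.
Option 2: at 3.25% the monthly rate is 0.0027083, so the payment is 769,000 × 0.0027083 / (1 − 1.0027083^−120) = $7,514.59.
Over 48 months: Option 1 costs 48 × $8,928.74 = $428,579.52; Option 2 costs 48 × $7,514.59 + $11,535.00 = $372,235.32.
Option 2 is cheaper by $428,579.52 − $372,235.32 = $56,344.20.

Option 2 by $56,344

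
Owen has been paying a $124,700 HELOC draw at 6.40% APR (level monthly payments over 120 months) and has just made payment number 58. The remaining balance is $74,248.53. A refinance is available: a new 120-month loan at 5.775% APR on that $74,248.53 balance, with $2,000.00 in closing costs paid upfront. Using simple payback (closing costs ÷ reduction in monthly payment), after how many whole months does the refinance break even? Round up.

4 months

Current payment = 124,700 × 6.4%/12 / (1 − (1+0.0053333)^−120) = $1,409.61.
Refinanced payment = 74,248.53 × 0.0048125 / (1 − (1+0.0048125)^−120) = $815.95.
Monthly savings = $1,409.61 − $815.95 = $593.66.
Break-even = $2,000.00 / $593.66 = 3.37 → 4 months.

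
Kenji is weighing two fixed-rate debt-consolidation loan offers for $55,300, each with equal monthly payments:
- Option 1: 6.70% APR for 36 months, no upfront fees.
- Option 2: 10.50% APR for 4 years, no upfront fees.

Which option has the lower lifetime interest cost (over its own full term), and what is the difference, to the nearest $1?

Option 1: at 6.70% the monthly rate is 0.0055833, so the payment is 55,300 × 0.0055833 / (1 − 1.0055833^−36) = $1,699.93.
Total interest on Option 1 = 36 × $1,699.93 − $55,300 = $5,897.48.
Option 2: at 10.50% the monthly rate is 0.0087500, so the payment is 55,300 × 0.0087500 / (1 − 1.0087500^−48) = $1,415.87.
Total interest on Option 2 = 48 × $1,415.87 − $55,300 = $12,661.76.
Option 1 is lower by $6,764.28.

Option 1 by $6,764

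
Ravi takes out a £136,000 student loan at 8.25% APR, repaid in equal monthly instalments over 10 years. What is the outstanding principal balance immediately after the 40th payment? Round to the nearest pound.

£102,381

With monthly rate i = 8.25%/12 = 0.0068750, the balance after k of n payments is P · [(1+i)^n − (1+i)^k] / [(1+i)^n − 1].
(1+0.0068750)^120 = 2.27544809 and (1+0.0068750)^40 = 1.31529240, so the balance is 136,000 × (2.27544809 − 1.31529240) / (2.27544809 − 1) = £102,380.63.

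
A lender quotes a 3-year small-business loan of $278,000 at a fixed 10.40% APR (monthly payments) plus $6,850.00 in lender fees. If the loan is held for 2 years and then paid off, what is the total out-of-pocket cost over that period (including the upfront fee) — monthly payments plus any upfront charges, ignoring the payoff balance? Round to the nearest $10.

Monthly rate = 10.4%/12 = 0.0086667; payment = 278,000 × 0.0086667 / (1 − (1+0.0086667)^−36) = $9,022.58.
Total outlay = 24 × $9,022.58 + $6,850.00 = $223,391.92.

$223,390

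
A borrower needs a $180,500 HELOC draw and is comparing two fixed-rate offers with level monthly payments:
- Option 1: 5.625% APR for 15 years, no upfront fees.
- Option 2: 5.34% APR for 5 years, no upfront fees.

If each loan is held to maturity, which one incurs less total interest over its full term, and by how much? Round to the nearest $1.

Option 2 by $61,564

Option 1: monthly rate = 5.625%/12 = 0.0046875; payment = 180,500 × 0.0046875 / (1 − (1+0.0046875)^−180) = $1,486.84.
Total interest on Option 1 = 180 × $1,486.84 − $180,500 = $87,131.20.
Option 2: at 5.34% the monthly rate is 0.0044500, so the payment is 180,500 × 0.0044500 / (1 − 1.0044500^−60) = $3,434.45.
Total interest on Option 2 = 60 × $3,434.45 − $180,500 = $25,567.00.
Option 2 is lower by $61,564.20.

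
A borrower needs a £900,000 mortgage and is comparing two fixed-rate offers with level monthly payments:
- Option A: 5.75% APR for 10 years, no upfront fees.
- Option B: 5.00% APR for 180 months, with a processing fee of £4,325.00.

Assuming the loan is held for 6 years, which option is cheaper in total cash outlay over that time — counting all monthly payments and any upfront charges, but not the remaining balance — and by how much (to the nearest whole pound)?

Option A: monthly rate = 5.75%/12 = 0.0047917; payment = 900,000 × 0.0047917 / (1 − (1+0.0047917)^−120) = £9,879.23.
Option B: monthly rate = 5%/12 = 0.0041667; payment = 900,000 × 0.0041667 / (1 − (1+0.0041667)^−180) = £7,117.14.
Over 72 months: Option A costs 72 × £9,879.23 = £711,304.56; Option B costs 72 × £7,117.14 + £4,325.00 = £516,759.08.
Option B is cheaper by £711,304.56 − £516,759.08 = £194,545.48.

Option B by £194,545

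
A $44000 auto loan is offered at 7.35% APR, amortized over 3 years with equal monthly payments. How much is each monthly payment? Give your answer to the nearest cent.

Monthly rate = 7.35%/12 = 0.0061250; payment = 44,000 × 0.0061250 / (1 − (1+0.0061250)^−36) = $1,365.64.

$1,365.64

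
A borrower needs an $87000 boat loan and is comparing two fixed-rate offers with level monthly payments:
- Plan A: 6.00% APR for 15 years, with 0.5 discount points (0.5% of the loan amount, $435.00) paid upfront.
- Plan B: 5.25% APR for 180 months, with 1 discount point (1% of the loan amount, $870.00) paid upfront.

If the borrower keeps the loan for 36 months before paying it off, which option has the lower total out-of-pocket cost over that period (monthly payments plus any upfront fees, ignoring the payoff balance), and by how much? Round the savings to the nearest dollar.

Plan A: at 6.00% the monthly rate is 0.0050000, so the payment is 87,000 × 0.0050000 / (1 − 1.0050000^−180) = $734.16.
Plan B: at 5.25% the monthly rate is 0.0043750, so the payment is 87,000 × 0.0043750 / (1 − 1.0043750^−180) = $699.37.
Over 36 months: Plan A costs 36 × $734.16 + $435.00 = $26,864.76; Plan B costs 36 × $699.37 + $870.00 = $26,047.32.
Plan B is cheaper by $26,864.76 − $26,047.32 = $817.44.

Plan B by $817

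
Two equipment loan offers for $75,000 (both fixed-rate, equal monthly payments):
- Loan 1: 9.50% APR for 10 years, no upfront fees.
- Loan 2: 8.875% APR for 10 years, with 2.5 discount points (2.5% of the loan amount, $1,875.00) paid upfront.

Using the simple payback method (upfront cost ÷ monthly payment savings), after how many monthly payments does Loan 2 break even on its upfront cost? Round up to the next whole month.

Loan 1: at 9.50% the monthly rate is 0.0079167, so the payment is 75,000 × 0.0079167 / (1 − 1.0079167^−120) = $970.48.
Loan 2: at 8.875% the monthly rate is 0.0073958, so the payment is 75,000 × 0.0073958 / (1 − 1.0073958^−120) = $945.00.
Monthly savings = $970.48 − $945.00 = $25.48.
Break-even = $1,875.00 / $25.48 = 73.59 → 74 months.

74 months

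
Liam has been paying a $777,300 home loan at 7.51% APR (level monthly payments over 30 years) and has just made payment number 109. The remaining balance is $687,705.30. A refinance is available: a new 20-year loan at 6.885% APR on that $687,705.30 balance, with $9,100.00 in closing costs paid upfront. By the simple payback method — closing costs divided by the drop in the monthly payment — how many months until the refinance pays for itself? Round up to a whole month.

59 months

Current payment = 777,300 × 7.51%/12 / (1 − (1+0.0062583)^−360) = $5,440.32.
Refinanced payment = 687,705.30 × 0.0057375 / (1 − (1+0.0057375)^−240) = $5,284.40.
Monthly savings = $5,440.32 − $5,284.40 = $155.92.
Break-even = $9,100.00 / $155.92 = 58.36 → 59 months.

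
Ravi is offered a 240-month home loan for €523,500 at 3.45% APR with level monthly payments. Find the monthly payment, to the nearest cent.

At 3.45% the monthly rate is 0.0028750, so the payment is 523,500 × 0.0028750 / (1 − 1.0028750^−240) = €3,022.66.

€3,022.66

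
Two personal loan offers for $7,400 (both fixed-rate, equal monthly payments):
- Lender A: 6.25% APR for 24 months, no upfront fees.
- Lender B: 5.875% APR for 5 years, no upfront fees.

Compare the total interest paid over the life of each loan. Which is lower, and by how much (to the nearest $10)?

Lender A by $670

Lender A: monthly rate = 6.25%/12 = 0.0052083; payment = 7,400 × 0.0052083 / (1 − (1+0.0052083)^−24) = $328.81.
Total interest on Lender A = 24 × $328.81 − $7,400 = $491.44.
Lender B: monthly rate = 5.875%/12 = 0.0048958; payment = 7,400 × 0.0048958 / (1 − (1+0.0048958)^−60) = $142.63.
Total interest on Lender B = 60 × $142.63 − $7,400 = $1,157.80.
Lender A is lower by $666.36.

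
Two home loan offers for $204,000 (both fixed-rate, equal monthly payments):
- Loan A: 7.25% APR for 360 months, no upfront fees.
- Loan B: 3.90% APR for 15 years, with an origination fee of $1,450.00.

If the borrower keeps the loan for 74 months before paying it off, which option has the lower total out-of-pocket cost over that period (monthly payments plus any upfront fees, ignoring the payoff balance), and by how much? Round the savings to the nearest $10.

Loan A: at 7.25% the monthly rate is 0.0060417, so the payment is 204,000 × 0.0060417 / (1 − 1.0060417^−360) = $1,391.64.
Loan B: at 3.90% the monthly rate is 0.0032500, so the payment is 204,000 × 0.0032500 / (1 − 1.0032500^−180) = $1,498.76.
Over 74 months: Loan A costs 74 × $1,391.64 = $102,981.36; Loan B costs 74 × $1,498.76 + $1,450.00 = $112,358.24.
Loan A is cheaper by $112,358.24 − $102,981.36 = $9,376.88.

Loan A by $9,380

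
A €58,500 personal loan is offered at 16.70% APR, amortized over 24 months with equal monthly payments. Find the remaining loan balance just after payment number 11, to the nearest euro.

€34,080

With monthly rate i = 16.7%/12 = 0.0139167, the balance after k of n payments is P · [(1+i)^n − (1+i)^k] / [(1+i)^n − 1].
(1+0.0139167)^24 = 1.39333096 and (1+0.0139167)^11 = 1.16419273, so the balance is 58,500 × (1.39333096 − 1.16419273) / (1.39333096 − 1) = €34,079.66.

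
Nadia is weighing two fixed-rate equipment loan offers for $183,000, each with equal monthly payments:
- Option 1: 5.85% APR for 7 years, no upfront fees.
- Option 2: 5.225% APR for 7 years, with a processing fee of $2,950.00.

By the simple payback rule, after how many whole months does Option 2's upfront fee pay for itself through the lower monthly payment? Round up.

Option 1: monthly rate = 5.85%/12 = 0.0048750; payment = 183,000 × 0.0048750 / (1 − (1+0.0048750)^−84) = $2,660.23.
Option 2: monthly rate = 5.225%/12 = 0.0043542; payment = 183,000 × 0.0043542 / (1 − (1+0.0043542)^−84) = $2,605.90.
Monthly savings = $2,660.23 − $2,605.90 = $54.33.
Break-even = $2,950.00 / $54.33 = 54.30 → 55 months.

55 months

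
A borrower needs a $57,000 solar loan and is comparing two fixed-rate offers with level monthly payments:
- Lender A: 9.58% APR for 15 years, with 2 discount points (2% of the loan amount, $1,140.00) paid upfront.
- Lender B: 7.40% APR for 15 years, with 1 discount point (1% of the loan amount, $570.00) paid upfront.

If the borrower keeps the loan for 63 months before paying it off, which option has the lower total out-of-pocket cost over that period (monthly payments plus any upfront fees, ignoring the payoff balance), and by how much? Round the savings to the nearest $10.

Lender A: at 9.58% the monthly rate is 0.0079833, so the payment is 57,000 × 0.0079833 / (1 − 1.0079833^−180) = $597.96.
Lender B: at 7.40% the monthly rate is 0.0061667, so the payment is 57,000 × 0.0061667 / (1 − 1.0061667^−180) = $525.16.
Over 63 months: Lender A costs 63 × $597.96 + $1,140.00 = $38,811.48; Lender B costs 63 × $525.16 + $570.00 = $33,655.08.
Lender B is cheaper by $38,811.48 − $33,655.08 = $5,156.40.

Lender B by $5,160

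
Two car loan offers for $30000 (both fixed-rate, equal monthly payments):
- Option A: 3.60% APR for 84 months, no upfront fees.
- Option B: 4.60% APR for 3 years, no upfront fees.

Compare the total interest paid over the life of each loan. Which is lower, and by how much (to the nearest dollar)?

Option B by $1,808

Option A: at 3.60% the monthly rate is 0.0030000, so the payment is 30,000 × 0.0030000 / (1 − 1.0030000^−84) = $404.56.
Total interest on Option A = 84 × $404.56 − $30,000 = $3,983.04.
Option B: at 4.60% the monthly rate is 0.0038333, so the payment is 30,000 × 0.0038333 / (1 − 1.0038333^−36) = $893.75.
Total interest on Option B = 36 × $893.75 − $30,000 = $2,175.00.
Option B is lower by $1,808.04.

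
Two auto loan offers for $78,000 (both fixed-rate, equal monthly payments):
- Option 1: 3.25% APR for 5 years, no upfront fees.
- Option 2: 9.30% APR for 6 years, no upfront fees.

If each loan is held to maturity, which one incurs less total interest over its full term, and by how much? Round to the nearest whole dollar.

Option 1 by $17,455

Option 1: at 3.25% the monthly rate is 0.0027083, so the payment is 78,000 × 0.0027083 / (1 − 1.0027083^−60) = $1,410.24.
Total interest on Option 1 = 60 × $1,410.24 − $78,000 = $6,614.40.
Option 2: at 9.30% the monthly rate is 0.0077500, so the payment is 78,000 × 0.0077500 / (1 − 1.0077500^−72) = $1,417.63.
Total interest on Option 2 = 72 × $1,417.63 − $78,000 = $24,069.36.
Option 1 is lower by $17,454.96.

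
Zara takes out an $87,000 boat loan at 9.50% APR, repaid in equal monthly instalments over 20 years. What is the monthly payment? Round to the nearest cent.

$810.95

At 9.50% the monthly rate is 0.0079167, so the payment is 87,000 × 0.0079167 / (1 − 1.0079167^−240) = $810.95.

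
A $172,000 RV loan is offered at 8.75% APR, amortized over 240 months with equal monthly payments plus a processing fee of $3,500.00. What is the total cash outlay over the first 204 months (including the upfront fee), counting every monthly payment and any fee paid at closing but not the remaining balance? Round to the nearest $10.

At 8.75% the monthly rate is 0.0072917, so the payment is 172,000 × 0.0072917 / (1 − 1.0072917^−240) = $1,519.98.
Total outlay = 204 × $1,519.98 + $3,500.00 = $313,575.92.

$313,580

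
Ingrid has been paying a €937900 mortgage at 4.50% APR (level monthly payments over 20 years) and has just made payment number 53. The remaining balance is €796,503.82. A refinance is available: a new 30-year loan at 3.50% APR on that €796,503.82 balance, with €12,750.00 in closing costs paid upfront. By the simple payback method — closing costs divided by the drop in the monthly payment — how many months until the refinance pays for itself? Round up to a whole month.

6 months

Current payment = 937,900 × 4.5%/12 / (1 − (1+0.0037500)^−240) = €5,933.62.
Refinanced payment = 796,503.82 × 0.0029167 / (1 − (1+0.0029167)^−360) = €3,576.66.
Monthly savings = €5,933.62 − €3,576.66 = €2,356.96.
Break-even = €12,750.00 / €2,356.96 = 5.41 → 6 months.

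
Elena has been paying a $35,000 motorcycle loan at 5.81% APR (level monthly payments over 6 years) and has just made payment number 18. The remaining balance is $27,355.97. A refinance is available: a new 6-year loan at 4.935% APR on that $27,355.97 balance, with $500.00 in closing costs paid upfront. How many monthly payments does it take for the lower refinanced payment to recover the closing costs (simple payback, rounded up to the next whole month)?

4 months

Current payment = 35,000 × 5.81%/12 / (1 − (1+0.0048417)^−72) = $576.92.
Refinanced payment = 27,355.97 × 0.0041125 / (1 − (1+0.0041125)^−72) = $439.74.
Monthly savings = $576.92 − $439.74 = $137.18.
Break-even = $500.00 / $137.18 = 3.64 → 4 months.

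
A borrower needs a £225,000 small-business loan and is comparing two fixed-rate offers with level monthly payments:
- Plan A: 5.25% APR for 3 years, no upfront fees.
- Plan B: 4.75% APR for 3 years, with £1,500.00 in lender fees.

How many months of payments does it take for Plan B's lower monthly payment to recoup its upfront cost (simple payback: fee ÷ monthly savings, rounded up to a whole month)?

Plan A: monthly rate = 5.25%/12 = 0.0043750; payment = 225,000 × 0.0043750 / (1 − (1+0.0043750)^−36) = £6,768.74.
Plan B: monthly rate = 4.75%/12 = 0.0039583; payment = 225,000 × 0.0039583 / (1 − (1+0.0039583)^−36) = £6,718.23.
Monthly savings = £6,768.74 − £6,718.23 = £50.51.
Break-even = £1,500.00 / £50.51 = 29.70 → 30 months.

30 months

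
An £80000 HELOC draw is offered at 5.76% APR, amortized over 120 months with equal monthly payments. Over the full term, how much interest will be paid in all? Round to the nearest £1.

Monthly rate = 5.76%/12 = 0.0048000; payment = 80,000 × 0.0048000 / (1 − (1+0.0048000)^−120) = £878.55.
Total paid = 120 × £878.55 = £105,426.00; interest = £105,426.00 − £80,000 = £25,426.00.

£25,426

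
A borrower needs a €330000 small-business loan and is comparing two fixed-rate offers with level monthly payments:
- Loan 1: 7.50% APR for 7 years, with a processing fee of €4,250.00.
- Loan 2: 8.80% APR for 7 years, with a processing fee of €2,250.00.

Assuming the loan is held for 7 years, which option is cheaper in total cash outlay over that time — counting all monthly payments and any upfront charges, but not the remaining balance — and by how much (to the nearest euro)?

Loan 1 by €16,004

Loan 1: at 7.50% the monthly rate is 0.0062500, so the payment is 330,000 × 0.0062500 / (1 − 1.0062500^−84) = €5,061.63.
Loan 2: monthly rate = 8.8%/12 = 0.0073333; payment = 330,000 × 0.0073333 / (1 − (1+0.0073333)^−84) = €5,275.96.
Over 84 months: Loan 1 costs 84 × €5,061.63 + €4,250.00 = €429,426.92; Loan 2 costs 84 × €5,275.96 + €2,250.00 = €445,430.64.
Loan 1 is cheaper by €445,430.64 − €429,426.92 = €16,003.72.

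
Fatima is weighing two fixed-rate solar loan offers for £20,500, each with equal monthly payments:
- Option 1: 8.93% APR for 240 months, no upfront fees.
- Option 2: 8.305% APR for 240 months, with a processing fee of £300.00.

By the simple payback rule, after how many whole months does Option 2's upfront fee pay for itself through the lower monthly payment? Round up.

37 months

Option 1: at 8.93% the monthly rate is 0.0074417, so the payment is 20,500 × 0.0074417 / (1 − 1.0074417^−240) = £183.52.
Option 2: at 8.305% the monthly rate is 0.0069208, so the payment is 20,500 × 0.0069208 / (1 − 1.0069208^−240) = £175.38.
Monthly savings = £183.52 − £175.38 = £8.14.
Break-even = £300.00 / £8.14 = 36.86 → 37 months.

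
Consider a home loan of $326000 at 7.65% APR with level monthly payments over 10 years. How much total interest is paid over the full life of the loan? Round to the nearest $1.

$141,430

Monthly rate = 7.65%/12 = 0.0063750; payment = 326,000 × 0.0063750 / (1 − (1+0.0063750)^−120) = $3,895.25.
Total paid = 120 × $3,895.25 = $467,430.00; interest = $467,430.00 − $326,000 = $141,430.00.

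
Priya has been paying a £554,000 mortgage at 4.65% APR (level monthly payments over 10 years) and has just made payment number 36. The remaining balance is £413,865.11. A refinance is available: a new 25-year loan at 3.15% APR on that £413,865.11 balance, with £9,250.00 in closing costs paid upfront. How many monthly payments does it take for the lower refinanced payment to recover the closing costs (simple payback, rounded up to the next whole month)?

3 months

Current payment = 554,000 × 4.65%/12 / (1 − (1+0.0038750)^−120) = £5,781.71.
Refinanced payment = 413,865.11 × 0.0026250 / (1 − (1+0.0026250)^−300) = £1,995.04.
Monthly savings = £5,781.71 − £1,995.04 = £3,786.67.
Break-even = £9,250.00 / £3,786.67 = 2.44 → 3 months.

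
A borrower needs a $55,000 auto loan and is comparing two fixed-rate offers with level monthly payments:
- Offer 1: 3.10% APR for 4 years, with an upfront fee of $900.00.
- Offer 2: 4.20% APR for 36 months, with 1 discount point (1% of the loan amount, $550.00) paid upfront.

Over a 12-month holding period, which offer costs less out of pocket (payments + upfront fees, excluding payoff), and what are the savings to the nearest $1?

Offer 1 by $4,557

Offer 1: monthly rate = 3.1%/12 = 0.0025833; payment = 55,000 × 0.0025833 / (1 − (1+0.0025833)^−48) = $1,219.82.
Offer 2: monthly rate = 4.2%/12 = 0.0035000; payment = 55,000 × 0.0035000 / (1 − (1+0.0035000)^−36) = $1,628.72.
Over 12 months: Offer 1 costs 12 × $1,219.82 + $900.00 = $15,537.84; Offer 2 costs 12 × $1,628.72 + $550.00 = $20,094.64.
Offer 1 is cheaper by $20,094.64 − $15,537.84 = $4,556.80.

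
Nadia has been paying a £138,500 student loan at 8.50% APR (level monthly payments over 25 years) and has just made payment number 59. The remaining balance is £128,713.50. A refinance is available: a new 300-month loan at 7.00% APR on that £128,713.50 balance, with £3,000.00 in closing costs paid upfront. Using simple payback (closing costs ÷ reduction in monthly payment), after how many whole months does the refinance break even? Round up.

15 months

Current payment = 138,500 × 8.5%/12 / (1 − (1+0.0070833)^−300) = £1,115.24.
Refinanced payment = 128,713.50 × 0.0058333 / (1 − (1+0.0058333)^−300) = £909.72.
Monthly savings = £1,115.24 − £909.72 = £205.52.
Break-even = £3,000.00 / £205.52 = 14.60 → 15 months.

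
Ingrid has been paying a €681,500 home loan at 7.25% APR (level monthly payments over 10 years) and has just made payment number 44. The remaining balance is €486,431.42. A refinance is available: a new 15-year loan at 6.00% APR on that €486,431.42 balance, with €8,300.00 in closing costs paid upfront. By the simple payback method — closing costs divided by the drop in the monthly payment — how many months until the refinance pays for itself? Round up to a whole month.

3 months

Current payment = 681,500 × 7.25%/12 / (1 − (1+0.0060417)^−120) = €8,000.88.
Refinanced payment = 486,431.42 × 0.0050000 / (1 − (1+0.0050000)^−180) = €4,104.78.
Monthly savings = €8,000.88 − €4,104.78 = €3,896.10.
Break-even = €8,300.00 / €3,896.10 = 2.13 → 3 months.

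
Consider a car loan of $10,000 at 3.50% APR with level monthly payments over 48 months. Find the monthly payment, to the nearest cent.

$223.56

Monthly rate = 3.5%/12 = 0.0029167; payment = 10,000 × 0.0029167 / (1 − (1+0.0029167)^−48) = $223.56.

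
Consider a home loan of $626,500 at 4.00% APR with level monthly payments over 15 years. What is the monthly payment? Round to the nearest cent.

$4,634.14

At 4.00% the monthly rate is 0.0033333, so the payment is 626,500 × 0.0033333 / (1 − 1.0033333^−180) = $4,634.14.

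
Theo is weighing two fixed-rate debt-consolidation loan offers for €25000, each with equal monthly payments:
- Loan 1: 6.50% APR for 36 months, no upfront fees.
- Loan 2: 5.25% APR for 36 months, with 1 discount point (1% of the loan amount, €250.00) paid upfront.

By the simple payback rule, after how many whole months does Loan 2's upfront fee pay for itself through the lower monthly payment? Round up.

Loan 1: at 6.50% the monthly rate is 0.0054167, so the payment is 25,000 × 0.0054167 / (1 − 1.0054167^−36) = €766.23.
Loan 2: monthly rate = 5.25%/12 = 0.0043750; payment = 25,000 × 0.0043750 / (1 − (1+0.0043750)^−36) = €752.08.
Monthly savings = €766.23 − €752.08 = €14.15.
Break-even = €250.00 / €14.15 = 17.67 → 18 months.

18 months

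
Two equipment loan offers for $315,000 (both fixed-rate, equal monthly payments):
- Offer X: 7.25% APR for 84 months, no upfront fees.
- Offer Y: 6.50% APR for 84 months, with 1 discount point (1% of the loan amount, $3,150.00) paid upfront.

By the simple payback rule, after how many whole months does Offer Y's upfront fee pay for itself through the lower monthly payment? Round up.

Offer X: at 7.25% the monthly rate is 0.0060417, so the payment is 315,000 × 0.0060417 / (1 − 1.0060417^−84) = $4,792.78.
Offer Y: monthly rate = 6.5%/12 = 0.0054167; payment = 315,000 × 0.0054167 / (1 − (1+0.0054167)^−84) = $4,677.57.
Monthly savings = $4,792.78 − $4,677.57 = $115.21.
Break-even = $3,150.00 / $115.21 = 27.34 → 28 months.

28 months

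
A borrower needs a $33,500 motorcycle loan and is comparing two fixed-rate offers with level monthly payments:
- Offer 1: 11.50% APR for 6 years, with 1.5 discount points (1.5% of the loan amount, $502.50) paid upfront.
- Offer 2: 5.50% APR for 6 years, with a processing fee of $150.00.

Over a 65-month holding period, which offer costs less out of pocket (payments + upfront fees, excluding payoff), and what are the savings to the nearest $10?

Offer 1: monthly rate = 11.5%/12 = 0.0095833; payment = 33,500 × 0.0095833 / (1 − (1+0.0095833)^−72) = $646.25.
Offer 2: monthly rate = 5.5%/12 = 0.0045833; payment = 33,500 × 0.0045833 / (1 − (1+0.0045833)^−72) = $547.32.
Over 65 months: Offer 1 costs 65 × $646.25 + $502.50 = $42,508.75; Offer 2 costs 65 × $547.32 + $150.00 = $35,725.80.
Offer 2 is cheaper by $42,508.75 − $35,725.80 = $6,782.95.

Offer 2 by $6,780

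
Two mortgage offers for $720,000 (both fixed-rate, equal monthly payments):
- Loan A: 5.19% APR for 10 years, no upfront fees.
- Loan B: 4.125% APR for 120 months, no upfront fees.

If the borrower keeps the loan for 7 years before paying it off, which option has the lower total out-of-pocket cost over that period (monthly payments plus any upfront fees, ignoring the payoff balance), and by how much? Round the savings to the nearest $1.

Loan A: at 5.19% the monthly rate is 0.0043250, so the payment is 720,000 × 0.0043250 / (1 − 1.0043250^−120) = $7,703.76.
Loan B: at 4.125% the monthly rate is 0.0034375, so the payment is 720,000 × 0.0034375 / (1 − 1.0034375^−120) = $7,332.50.
Over 84 months: Loan A costs 84 × $7,703.76 = $647,115.84; Loan B costs 84 × $7,332.50 = $615,930.00.
Loan B is cheaper by $647,115.84 − $615,930.00 = $31,185.84.

Loan B by $31,186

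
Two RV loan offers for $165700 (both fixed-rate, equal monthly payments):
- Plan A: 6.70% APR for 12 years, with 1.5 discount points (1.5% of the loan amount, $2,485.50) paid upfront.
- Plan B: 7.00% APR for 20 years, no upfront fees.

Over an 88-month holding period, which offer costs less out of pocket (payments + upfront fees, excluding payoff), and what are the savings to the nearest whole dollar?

Plan A: at 6.70% the monthly rate is 0.0055833, so the payment is 165,700 × 0.0055833 / (1 − 1.0055833^−144) = $1,677.64.
Plan B: at 7.00% the monthly rate is 0.0058333, so the payment is 165,700 × 0.0058333 / (1 − 1.0058333^−240) = $1,284.67.
Over 88 months: Plan A costs 88 × $1,677.64 + $2,485.50 = $150,117.82; Plan B costs 88 × $1,284.67 = $113,050.96.
Plan B is cheaper by $150,117.82 − $113,050.96 = $37,066.86.

Plan B by $37,067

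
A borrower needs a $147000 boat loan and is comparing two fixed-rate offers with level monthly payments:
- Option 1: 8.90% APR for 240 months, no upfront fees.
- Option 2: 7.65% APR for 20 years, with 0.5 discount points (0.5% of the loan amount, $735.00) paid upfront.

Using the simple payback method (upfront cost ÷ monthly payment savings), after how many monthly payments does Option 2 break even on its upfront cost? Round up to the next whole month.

Option 1: at 8.90% the monthly rate is 0.0074167, so the payment is 147,000 × 0.0074167 / (1 − 1.0074167^−240) = $1,313.16.
Option 2: monthly rate = 7.65%/12 = 0.0063750; payment = 147,000 × 0.0063750 / (1 − (1+0.0063750)^−240) = $1,197.74.
Monthly savings = $1,313.16 − $1,197.74 = $115.42.
Break-even = $735.00 / $115.42 = 6.37 → 7 months.

7 months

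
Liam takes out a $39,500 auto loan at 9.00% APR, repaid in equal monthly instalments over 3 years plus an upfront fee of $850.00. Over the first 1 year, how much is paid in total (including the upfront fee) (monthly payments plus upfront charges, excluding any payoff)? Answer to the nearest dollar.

$15,923

At 9.00% the monthly rate is 0.0075000, so the payment is 39,500 × 0.0075000 / (1 − 1.0075000^−36) = $1,256.09.
Total outlay = 12 × $1,256.09 + $850.00 = $15,923.08.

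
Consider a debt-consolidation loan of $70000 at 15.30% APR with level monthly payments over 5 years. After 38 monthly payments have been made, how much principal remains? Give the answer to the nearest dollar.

With monthly rate i = 15.3%/12 = 0.0127500, the balance after k of n payments is P · [(1+i)^n − (1+i)^k] / [(1+i)^n − 1].
(1+0.0127500)^60 = 2.13862732 and (1+0.0127500)^38 = 1.61839888, so the balance is 70,000 × (2.13862732 − 1.61839888) / (2.13862732 − 1) = $31,982.36.

$31,982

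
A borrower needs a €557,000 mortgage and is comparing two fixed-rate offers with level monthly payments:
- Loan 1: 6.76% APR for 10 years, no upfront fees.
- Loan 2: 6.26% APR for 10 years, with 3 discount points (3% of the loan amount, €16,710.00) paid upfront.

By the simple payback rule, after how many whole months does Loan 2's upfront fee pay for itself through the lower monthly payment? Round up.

118 months

Loan 1: monthly rate = 6.76%/12 = 0.0056333; payment = 557,000 × 0.0056333 / (1 − (1+0.0056333)^−120) = €6,398.56.
Loan 2: monthly rate = 6.26%/12 = 0.0052167; payment = 557,000 × 0.0052167 / (1 − (1+0.0052167)^−120) = €6,256.82.
Monthly savings = €6,398.56 − €6,256.82 = €141.74.
Break-even = €16,710.00 / €141.74 = 117.89 → 118 months.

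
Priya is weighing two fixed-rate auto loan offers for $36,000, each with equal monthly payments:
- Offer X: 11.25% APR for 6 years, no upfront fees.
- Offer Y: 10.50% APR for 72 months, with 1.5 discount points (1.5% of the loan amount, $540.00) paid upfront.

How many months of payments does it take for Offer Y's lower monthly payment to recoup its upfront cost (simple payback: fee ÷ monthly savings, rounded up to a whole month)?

40 months

Offer X: at 11.25% the monthly rate is 0.0093750, so the payment is 36,000 × 0.0093750 / (1 − 1.0093750^−72) = $689.85.
Offer Y: monthly rate = 10.5%/12 = 0.0087500; payment = 36,000 × 0.0087500 / (1 − (1+0.0087500)^−72) = $676.04.
Monthly savings = $689.85 − $676.04 = $13.81.
Break-even = $540.00 / $13.81 = 39.10 → 40 months.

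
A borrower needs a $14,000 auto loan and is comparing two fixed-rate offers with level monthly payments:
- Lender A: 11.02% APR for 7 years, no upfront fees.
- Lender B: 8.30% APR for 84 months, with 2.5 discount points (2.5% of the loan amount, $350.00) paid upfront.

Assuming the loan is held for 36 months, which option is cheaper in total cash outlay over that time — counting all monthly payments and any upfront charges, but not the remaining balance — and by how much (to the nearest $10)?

Lender A: monthly rate = 11.02%/12 = 0.0091833; payment = 14,000 × 0.0091833 / (1 − (1+0.0091833)^−84) = $239.86.
Lender B: monthly rate = 8.3%/12 = 0.0069167; payment = 14,000 × 0.0069167 / (1 − (1+0.0069167)^−84) = $220.31.
Over 36 months: Lender A costs 36 × $239.86 = $8,634.96; Lender B costs 36 × $220.31 + $350.00 = $8,281.16.
Lender B is cheaper by $8,634.96 − $8,281.16 = $353.80.

Lender B by $350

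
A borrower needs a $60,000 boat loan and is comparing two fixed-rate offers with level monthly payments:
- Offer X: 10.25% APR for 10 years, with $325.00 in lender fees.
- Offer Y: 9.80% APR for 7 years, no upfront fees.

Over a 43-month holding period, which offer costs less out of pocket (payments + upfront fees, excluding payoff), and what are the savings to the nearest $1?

Offer X: at 10.25% the monthly rate is 0.0085417, so the payment is 60,000 × 0.0085417 / (1 − 1.0085417^−120) = $801.23.
Offer Y: at 9.80% the monthly rate is 0.0081667, so the payment is 60,000 × 0.0081667 / (1 − 1.0081667^−84) = $989.88.
Over 43 months: Offer X costs 43 × $801.23 + $325.00 = $34,777.89; Offer Y costs 43 × $989.88 = $42,564.84.
Offer X is cheaper by $42,564.84 − $34,777.89 = $7,786.95.

Offer X by $7,787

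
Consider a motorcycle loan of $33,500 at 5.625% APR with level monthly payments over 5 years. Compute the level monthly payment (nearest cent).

$641.82

Monthly rate = 5.625%/12 = 0.0046875; payment = 33,500 × 0.0046875 / (1 − (1+0.0046875)^−60) = $641.82.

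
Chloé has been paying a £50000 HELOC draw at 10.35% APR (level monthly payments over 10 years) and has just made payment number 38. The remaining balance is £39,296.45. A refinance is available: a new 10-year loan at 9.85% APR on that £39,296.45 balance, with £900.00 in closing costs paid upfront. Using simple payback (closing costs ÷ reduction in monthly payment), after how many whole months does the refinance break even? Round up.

6 months

Current payment = 50,000 × 10.35%/12 / (1 − (1+0.0086250)^−120) = £670.48.
Refinanced payment = 39,296.45 × 0.0082083 / (1 − (1+0.0082083)^−120) = £516.05.
Monthly savings = £670.48 − £516.05 = £154.43.
Break-even = £900.00 / £154.43 = 5.83 → 6 months.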